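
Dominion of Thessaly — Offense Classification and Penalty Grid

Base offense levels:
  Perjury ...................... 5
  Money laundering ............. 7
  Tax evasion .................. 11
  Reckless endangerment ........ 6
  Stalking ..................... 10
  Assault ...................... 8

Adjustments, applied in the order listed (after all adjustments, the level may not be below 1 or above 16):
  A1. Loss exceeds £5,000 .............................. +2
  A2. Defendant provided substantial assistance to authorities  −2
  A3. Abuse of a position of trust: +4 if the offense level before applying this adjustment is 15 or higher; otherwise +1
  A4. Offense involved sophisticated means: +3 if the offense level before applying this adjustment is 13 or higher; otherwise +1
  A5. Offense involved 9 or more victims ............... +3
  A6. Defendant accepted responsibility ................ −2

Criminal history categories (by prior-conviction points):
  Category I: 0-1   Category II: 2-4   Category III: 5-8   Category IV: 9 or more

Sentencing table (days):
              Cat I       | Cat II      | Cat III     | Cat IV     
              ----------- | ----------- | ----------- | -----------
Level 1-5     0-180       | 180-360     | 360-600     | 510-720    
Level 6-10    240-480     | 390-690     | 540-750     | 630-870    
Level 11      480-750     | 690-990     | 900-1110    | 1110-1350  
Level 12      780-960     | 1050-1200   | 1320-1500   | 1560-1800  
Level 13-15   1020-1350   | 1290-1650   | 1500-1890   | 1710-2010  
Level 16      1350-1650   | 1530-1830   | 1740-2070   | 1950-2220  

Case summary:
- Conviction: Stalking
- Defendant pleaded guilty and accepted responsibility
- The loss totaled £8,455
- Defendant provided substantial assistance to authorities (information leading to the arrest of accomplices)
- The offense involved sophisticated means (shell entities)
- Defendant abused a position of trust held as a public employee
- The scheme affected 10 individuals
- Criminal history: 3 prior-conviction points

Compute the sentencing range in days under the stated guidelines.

1290-1650 days

Base offense level for stalking: 10.
A1 applies: 10 + 2 = 12.
A2 applies: 12 − 2 = 10.
A3 applies (level before this adjustment is 10 < 15, so +1): 10 + 1 = 11.
A4 applies (level before this adjustment is 11 < 13, so +1): 11 + 1 = 12.
A5 applies: 12 + 3 = 15.
A6 applies: 15 − 2 = 13.
Final offense level: 13.
Criminal history: 3 prior points → Category II (2-4).
Level 13 falls in the 13-15 band.
Grid: Level 13-15 × Category II = 1290-1650 days.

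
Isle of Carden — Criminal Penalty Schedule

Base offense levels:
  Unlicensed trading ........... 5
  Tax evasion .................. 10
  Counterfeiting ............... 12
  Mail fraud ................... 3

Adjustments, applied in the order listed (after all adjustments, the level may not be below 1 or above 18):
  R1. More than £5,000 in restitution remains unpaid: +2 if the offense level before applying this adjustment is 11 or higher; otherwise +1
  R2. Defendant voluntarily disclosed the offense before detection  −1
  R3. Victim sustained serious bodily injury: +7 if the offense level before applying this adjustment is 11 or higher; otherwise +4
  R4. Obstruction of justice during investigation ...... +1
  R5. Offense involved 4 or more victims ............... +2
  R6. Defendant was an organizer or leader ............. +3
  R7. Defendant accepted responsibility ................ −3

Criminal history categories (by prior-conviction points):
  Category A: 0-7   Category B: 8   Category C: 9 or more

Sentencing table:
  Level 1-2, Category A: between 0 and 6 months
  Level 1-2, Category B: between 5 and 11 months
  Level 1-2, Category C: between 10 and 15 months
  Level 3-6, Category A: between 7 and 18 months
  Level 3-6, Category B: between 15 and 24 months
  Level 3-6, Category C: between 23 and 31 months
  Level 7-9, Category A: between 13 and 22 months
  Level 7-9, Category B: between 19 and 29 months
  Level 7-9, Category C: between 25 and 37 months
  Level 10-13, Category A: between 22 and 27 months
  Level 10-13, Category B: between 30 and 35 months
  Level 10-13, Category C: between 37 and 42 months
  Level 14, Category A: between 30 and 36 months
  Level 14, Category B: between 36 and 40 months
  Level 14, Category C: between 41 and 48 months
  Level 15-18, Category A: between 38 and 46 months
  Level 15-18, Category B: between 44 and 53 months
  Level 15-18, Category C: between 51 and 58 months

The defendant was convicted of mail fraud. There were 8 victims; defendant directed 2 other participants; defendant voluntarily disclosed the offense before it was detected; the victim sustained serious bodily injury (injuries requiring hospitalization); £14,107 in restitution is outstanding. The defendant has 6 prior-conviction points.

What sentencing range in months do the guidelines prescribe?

Base offense level for mail fraud: 3.
R1 applies (level before this adjustment is 3 < 11, so +1): 3 + 1 = 4.
R2 applies: 4 − 1 = 3.
R3 applies (level before this adjustment is 3 < 11, so +4): 3 + 4 = 7.
R5 applies: 7 + 2 = 9.
R6 applies: 9 + 3 = 12.
R7 does not apply.
Final offense level: 12.
Criminal history: 6 prior points → Category A (0-7).
Level 12 falls in the 10-13 band.
Grid: Level 10-13 × Category A = 22-27 months.

22-27 months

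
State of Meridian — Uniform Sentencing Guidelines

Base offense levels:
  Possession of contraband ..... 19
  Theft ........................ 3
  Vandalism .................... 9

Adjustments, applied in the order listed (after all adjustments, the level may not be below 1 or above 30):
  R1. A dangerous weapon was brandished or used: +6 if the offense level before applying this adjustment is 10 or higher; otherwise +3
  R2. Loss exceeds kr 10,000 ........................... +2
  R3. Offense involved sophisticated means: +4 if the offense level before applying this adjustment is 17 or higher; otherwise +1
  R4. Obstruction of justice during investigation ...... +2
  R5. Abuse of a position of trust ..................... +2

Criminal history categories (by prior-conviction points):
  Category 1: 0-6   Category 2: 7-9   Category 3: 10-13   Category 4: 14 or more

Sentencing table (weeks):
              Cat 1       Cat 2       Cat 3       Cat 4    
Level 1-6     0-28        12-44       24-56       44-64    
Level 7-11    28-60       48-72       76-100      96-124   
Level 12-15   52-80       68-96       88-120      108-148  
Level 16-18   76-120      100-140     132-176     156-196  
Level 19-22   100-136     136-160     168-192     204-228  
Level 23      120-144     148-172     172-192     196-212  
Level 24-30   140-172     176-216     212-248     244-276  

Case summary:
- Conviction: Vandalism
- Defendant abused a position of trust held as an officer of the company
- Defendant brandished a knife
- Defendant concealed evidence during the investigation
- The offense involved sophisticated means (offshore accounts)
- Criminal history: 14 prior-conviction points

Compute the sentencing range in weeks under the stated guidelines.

156-196 weeks

Base offense level for vandalism: 9.
R1 applies (level before this adjustment is 9 < 10, so +3): 9 + 3 = 12.
R2 does not apply.
R3 applies (level before this adjustment is 12 < 17, so +1): 12 + 1 = 13.
R4 applies: 13 + 2 = 15.
R5 applies: 15 + 2 = 17.
Final offense level: 17.
Criminal history: 14 prior points → Category 4 (14+).
Level 17 falls in the 16-18 band.
Grid: Level 16-18 × Category 4 = 156-196 weeks.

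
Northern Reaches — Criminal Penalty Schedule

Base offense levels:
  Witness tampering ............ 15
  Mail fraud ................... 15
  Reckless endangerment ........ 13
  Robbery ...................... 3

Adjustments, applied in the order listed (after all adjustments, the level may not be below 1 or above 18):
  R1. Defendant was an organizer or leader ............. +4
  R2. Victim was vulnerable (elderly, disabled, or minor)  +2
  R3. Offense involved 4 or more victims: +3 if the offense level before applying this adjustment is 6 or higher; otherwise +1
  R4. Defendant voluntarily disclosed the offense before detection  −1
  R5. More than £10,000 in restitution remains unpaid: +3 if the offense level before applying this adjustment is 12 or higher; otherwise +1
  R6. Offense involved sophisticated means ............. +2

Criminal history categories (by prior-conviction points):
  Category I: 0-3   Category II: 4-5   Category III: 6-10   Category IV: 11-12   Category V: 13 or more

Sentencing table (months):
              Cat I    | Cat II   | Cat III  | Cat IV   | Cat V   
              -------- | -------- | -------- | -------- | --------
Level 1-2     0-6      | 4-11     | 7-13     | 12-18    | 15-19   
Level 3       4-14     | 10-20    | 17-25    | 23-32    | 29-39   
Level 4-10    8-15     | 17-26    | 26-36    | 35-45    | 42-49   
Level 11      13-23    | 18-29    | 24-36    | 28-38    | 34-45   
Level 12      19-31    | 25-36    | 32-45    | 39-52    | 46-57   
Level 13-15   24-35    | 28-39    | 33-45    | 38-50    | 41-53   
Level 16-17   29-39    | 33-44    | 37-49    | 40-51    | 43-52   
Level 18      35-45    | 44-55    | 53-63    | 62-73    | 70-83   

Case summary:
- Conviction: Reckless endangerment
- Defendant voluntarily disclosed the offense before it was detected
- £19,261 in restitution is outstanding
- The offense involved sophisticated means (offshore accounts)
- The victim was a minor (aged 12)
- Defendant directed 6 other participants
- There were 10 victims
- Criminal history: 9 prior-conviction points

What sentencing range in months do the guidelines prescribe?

53-63 months

Base offense level for reckless endangerment: 13.
R1 applies: 13 + 4 = 17.
R2 applies: 17 + 2 = 19.
R3 applies (level before this adjustment is 19 ≥ 6, so +3): 19 + 3 = 22.
R4 applies: 22 − 1 = 21.
R5 applies (level before this adjustment is 21 ≥ 12, so +3): 21 + 3 = 24.
R6 applies: 24 + 2 = 26.
Level 26 exceeds the maximum of 18; capped at 18.
Final offense level: 18.
Criminal history: 9 prior points → Category III (6-10).
Level 18 falls in the 18 band.
Grid: Level 18 × Category III = 53-63 months.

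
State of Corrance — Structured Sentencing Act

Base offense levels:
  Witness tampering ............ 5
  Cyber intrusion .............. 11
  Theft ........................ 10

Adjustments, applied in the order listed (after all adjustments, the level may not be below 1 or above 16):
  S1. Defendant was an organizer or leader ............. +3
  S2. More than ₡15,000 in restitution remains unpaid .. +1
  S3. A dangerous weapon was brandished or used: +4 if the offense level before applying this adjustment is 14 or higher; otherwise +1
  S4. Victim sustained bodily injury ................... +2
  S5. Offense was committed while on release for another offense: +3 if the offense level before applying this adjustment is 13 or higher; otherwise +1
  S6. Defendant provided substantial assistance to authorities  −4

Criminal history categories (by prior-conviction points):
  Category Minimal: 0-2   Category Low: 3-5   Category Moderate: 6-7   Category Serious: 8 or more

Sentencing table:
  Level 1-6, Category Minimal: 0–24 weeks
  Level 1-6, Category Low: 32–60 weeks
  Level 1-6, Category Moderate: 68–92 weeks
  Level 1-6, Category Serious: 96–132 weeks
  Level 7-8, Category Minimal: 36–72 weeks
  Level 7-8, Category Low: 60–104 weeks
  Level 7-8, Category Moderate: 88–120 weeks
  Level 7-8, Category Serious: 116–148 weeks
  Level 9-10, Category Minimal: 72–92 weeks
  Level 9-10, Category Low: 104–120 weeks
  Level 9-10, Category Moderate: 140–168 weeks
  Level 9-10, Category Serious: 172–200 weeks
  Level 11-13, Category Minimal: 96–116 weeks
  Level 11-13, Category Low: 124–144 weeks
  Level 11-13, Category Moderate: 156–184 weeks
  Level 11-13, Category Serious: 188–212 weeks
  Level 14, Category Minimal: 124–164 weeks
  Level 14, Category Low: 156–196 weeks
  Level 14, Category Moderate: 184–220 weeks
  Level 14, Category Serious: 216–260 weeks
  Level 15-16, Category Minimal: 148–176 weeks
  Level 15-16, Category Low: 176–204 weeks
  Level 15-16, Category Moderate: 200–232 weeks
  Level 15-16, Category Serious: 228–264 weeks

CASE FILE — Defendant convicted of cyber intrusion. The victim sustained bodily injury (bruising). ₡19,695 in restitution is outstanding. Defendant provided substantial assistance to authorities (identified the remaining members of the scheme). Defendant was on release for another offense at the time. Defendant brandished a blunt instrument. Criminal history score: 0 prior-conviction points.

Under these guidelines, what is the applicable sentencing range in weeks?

124-164 weeks

Base offense level for cyber intrusion: 11.
S1 does not apply.
S2 applies: 11 + 1 = 12.
S3 applies (level before this adjustment is 12 < 14, so +1): 12 + 1 = 13.
S4 applies: 13 + 2 = 15.
S5 applies (level before this adjustment is 15 ≥ 13, so +3): 15 + 3 = 18.
S6 applies: 18 − 4 = 14.
Final offense level: 14.
Criminal history: 0 prior points → Category Minimal (0-2).
Level 14 falls in the 14 band.
Grid: Level 14 × Category Minimal = 124-164 weeks.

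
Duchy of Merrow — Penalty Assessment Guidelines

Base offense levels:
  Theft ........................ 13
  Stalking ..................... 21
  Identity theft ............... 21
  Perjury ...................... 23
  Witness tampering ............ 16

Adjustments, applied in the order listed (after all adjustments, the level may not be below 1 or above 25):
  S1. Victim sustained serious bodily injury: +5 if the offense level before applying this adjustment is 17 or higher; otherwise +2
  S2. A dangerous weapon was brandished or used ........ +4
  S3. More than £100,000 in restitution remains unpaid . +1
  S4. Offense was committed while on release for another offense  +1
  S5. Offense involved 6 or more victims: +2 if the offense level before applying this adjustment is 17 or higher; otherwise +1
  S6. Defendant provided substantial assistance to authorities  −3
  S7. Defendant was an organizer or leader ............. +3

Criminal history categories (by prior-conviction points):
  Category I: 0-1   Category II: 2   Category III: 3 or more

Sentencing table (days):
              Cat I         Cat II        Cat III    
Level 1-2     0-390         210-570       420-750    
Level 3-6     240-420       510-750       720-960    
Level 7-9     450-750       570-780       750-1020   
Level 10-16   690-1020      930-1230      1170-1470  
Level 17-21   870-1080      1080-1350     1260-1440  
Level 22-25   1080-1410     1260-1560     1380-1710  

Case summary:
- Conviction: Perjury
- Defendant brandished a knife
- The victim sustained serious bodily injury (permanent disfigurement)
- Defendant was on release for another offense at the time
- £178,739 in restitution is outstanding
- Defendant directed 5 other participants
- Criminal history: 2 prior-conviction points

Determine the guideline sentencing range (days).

1260-1560 days

Base offense level for perjury: 23.
S1 applies (level before this adjustment is 23 ≥ 17, so +5): 23 + 5 = 28.
S2 applies: 28 + 4 = 32.
S3 applies: 32 + 1 = 33.
S4 applies: 33 + 1 = 34.
S7 applies: 34 + 3 = 37.
Level 37 exceeds the maximum of 25; capped at 25.
Final offense level: 25.
Criminal history: 2 prior points → Category II (2).
Level 25 falls in the 22-25 band.
Grid: Level 22-25 × Category II = 1260-1560 days.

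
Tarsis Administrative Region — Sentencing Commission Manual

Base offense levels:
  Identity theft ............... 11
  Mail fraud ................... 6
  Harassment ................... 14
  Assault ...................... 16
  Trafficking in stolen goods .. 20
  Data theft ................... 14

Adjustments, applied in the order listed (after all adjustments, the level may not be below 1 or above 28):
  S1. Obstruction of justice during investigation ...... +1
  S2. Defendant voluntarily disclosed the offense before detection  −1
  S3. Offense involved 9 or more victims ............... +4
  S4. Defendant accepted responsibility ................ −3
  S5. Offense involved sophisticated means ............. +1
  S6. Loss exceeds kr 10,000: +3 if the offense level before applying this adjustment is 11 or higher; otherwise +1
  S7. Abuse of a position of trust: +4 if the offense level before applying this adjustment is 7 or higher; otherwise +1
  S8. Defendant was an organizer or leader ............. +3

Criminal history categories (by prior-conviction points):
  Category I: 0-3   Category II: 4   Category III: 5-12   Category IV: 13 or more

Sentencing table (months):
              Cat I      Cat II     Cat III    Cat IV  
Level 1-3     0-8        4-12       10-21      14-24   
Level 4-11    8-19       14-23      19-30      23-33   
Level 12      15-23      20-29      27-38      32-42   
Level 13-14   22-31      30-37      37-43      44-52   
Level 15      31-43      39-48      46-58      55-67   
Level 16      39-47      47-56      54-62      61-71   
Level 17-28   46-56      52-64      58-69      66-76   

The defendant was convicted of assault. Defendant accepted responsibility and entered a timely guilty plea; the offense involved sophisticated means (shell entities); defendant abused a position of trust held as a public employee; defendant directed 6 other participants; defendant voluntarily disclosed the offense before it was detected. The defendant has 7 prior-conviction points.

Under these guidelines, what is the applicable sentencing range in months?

58-69 months

Base offense level for assault: 16.
S2 applies: 16 − 1 = 15.
S3 does not apply.
S4 applies: 15 − 3 = 12.
S5 applies: 12 + 1 = 13.
S6 does not apply.
S7 applies (level before this adjustment is 13 ≥ 7, so +4): 13 + 4 = 17.
S8 applies: 17 + 3 = 20.
Final offense level: 20.
Criminal history: 7 prior points → Category III (5-12).
Level 20 falls in the 17-28 band.
Grid: Level 17-28 × Category III = 58-69 months.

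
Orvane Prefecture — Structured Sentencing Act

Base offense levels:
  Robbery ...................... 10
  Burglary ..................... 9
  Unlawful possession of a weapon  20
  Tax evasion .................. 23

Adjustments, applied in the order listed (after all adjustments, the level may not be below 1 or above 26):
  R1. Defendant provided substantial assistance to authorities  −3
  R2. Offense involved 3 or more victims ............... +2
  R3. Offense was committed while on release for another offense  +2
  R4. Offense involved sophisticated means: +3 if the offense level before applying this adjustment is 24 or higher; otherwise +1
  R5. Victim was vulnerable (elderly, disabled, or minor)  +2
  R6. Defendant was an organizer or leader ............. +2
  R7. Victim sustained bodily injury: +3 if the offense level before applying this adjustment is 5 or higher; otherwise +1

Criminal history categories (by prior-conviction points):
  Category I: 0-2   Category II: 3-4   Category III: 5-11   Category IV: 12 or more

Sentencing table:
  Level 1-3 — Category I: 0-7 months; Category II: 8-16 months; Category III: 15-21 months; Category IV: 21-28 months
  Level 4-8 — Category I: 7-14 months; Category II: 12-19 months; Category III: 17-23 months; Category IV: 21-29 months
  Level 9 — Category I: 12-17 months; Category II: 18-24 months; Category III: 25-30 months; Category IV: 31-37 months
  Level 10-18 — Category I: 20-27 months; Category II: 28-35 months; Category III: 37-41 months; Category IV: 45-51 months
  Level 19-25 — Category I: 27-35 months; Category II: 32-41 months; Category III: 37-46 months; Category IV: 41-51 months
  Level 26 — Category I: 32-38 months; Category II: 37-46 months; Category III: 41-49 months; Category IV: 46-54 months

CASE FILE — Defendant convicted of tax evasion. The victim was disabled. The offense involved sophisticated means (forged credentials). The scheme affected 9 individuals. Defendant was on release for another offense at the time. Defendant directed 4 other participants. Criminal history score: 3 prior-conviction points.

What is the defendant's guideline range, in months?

37-46 months

Base offense level for tax evasion: 23.
R2 applies: 23 + 2 = 25.
R3 applies: 25 + 2 = 27.
R4 applies (level before this adjustment is 27 ≥ 24, so +3): 27 + 3 = 30.
R5 applies: 30 + 2 = 32.
R6 applies: 32 + 2 = 34.
R7 does not apply.
Level 34 exceeds the maximum of 26; capped at 26.
Final offense level: 26.
Criminal history: 3 prior points → Category II (3-4).
Level 26 falls in the 26 band.
Grid: Level 26 × Category II = 37-46 months.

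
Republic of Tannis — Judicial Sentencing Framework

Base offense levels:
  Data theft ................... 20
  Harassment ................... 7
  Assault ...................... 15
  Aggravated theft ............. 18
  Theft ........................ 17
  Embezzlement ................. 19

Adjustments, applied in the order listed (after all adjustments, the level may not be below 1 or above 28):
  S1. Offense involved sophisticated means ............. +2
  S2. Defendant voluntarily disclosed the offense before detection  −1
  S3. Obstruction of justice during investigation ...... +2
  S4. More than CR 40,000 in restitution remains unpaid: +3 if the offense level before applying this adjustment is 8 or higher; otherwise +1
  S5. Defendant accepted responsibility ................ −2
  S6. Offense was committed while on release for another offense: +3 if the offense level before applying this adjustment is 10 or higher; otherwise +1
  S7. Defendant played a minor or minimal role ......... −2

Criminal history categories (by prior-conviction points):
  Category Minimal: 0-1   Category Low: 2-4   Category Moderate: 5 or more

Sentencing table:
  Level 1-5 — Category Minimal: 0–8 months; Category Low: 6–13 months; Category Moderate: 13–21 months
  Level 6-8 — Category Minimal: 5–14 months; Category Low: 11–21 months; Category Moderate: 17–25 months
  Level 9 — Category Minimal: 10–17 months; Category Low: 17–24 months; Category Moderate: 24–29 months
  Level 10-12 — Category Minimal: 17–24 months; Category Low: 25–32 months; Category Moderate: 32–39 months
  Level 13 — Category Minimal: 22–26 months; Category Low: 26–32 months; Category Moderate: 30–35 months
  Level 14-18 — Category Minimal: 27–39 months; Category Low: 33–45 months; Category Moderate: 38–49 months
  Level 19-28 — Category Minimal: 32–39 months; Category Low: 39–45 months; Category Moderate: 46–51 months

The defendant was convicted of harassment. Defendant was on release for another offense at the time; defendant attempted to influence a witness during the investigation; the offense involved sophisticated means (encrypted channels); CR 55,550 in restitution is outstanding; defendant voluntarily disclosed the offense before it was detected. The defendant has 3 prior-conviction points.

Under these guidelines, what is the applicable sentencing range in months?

33-45 months

Base offense level for harassment: 7.
S1 applies: 7 + 2 = 9.
S2 applies: 9 − 1 = 8.
S3 applies: 8 + 2 = 10.
S4 applies (level before this adjustment is 10 ≥ 8, so +3): 10 + 3 = 13.
S6 applies (level before this adjustment is 13 ≥ 10, so +3): 13 + 3 = 16.
S7 does not apply.
Final offense level: 16.
Criminal history: 3 prior points → Category Low (2-4).
Level 16 falls in the 14-18 band.
Grid: Level 14-18 × Category Low = 33-45 months.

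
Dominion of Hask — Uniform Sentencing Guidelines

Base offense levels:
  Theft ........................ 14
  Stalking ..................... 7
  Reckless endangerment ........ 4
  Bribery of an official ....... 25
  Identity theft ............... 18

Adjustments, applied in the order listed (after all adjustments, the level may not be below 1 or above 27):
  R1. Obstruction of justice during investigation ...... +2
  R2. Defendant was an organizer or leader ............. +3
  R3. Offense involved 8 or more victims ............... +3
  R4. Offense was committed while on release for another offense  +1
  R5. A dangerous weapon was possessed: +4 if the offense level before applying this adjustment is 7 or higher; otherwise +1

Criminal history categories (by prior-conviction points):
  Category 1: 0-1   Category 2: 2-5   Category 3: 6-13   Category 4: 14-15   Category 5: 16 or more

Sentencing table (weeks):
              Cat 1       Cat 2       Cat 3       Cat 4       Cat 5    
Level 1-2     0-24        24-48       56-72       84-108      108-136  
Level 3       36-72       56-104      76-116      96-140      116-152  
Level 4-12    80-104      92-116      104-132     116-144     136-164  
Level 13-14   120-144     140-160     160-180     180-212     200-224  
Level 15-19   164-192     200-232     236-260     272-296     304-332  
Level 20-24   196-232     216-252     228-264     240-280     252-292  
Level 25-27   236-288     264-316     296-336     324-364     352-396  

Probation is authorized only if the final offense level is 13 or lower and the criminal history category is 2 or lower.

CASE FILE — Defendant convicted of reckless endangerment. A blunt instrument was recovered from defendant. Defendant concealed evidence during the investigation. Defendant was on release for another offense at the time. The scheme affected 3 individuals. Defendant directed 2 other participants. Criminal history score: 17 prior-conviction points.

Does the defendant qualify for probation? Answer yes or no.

Base offense level for reckless endangerment: 4.
R1 applies: 4 + 2 = 6.
R2 applies: 6 + 3 = 9.
R3 does not apply.
R4 applies: 9 + 1 = 10.
R5 applies (level before this adjustment is 10 ≥ 7, so +4): 10 + 4 = 14.
Final offense level: 14.
Criminal history: 17 prior points → Category 5 (16+).
Level 14 falls in the 13-14 band.
Grid: Level 13-14 × Category 5 = 200-224 weeks.
Probation check: level 14 > 13 and category 5 > 2 → not eligible.

No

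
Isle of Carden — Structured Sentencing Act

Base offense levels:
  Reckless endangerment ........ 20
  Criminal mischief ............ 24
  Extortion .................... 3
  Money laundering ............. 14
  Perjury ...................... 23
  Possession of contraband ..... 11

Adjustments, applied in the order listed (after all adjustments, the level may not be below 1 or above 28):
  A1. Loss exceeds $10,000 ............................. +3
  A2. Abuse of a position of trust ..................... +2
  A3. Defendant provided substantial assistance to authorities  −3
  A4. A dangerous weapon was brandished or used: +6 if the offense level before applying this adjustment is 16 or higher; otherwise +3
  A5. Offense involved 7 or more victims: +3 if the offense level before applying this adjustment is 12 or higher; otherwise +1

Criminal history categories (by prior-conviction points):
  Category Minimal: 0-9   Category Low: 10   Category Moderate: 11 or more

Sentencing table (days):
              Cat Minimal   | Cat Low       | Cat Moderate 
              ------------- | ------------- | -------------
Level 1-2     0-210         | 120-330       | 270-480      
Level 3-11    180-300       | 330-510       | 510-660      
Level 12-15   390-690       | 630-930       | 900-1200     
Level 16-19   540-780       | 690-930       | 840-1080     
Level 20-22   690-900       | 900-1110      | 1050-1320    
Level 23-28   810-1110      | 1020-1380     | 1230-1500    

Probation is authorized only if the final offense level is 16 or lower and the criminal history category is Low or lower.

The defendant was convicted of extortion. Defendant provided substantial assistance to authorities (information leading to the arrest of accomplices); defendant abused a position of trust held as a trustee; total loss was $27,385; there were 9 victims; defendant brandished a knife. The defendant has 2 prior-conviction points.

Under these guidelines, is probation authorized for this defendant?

Yes

Base offense level for extortion: 3.
A1 applies: 3 + 3 = 6.
A2 applies: 6 + 2 = 8.
A3 applies: 8 − 3 = 5.
A4 applies (level before this adjustment is 5 < 16, so +3): 5 + 3 = 8.
A5 applies (level before this adjustment is 8 < 12, so +1): 8 + 1 = 9.
Final offense level: 9.
Criminal history: 2 prior points → Category Minimal (0-9).
Level 9 falls in the 3-11 band.
Grid: Level 3-11 × Category Minimal = 180-300 days.
Probation check: level 9 ≤ 16 and category Minimal ≤ Low → eligible.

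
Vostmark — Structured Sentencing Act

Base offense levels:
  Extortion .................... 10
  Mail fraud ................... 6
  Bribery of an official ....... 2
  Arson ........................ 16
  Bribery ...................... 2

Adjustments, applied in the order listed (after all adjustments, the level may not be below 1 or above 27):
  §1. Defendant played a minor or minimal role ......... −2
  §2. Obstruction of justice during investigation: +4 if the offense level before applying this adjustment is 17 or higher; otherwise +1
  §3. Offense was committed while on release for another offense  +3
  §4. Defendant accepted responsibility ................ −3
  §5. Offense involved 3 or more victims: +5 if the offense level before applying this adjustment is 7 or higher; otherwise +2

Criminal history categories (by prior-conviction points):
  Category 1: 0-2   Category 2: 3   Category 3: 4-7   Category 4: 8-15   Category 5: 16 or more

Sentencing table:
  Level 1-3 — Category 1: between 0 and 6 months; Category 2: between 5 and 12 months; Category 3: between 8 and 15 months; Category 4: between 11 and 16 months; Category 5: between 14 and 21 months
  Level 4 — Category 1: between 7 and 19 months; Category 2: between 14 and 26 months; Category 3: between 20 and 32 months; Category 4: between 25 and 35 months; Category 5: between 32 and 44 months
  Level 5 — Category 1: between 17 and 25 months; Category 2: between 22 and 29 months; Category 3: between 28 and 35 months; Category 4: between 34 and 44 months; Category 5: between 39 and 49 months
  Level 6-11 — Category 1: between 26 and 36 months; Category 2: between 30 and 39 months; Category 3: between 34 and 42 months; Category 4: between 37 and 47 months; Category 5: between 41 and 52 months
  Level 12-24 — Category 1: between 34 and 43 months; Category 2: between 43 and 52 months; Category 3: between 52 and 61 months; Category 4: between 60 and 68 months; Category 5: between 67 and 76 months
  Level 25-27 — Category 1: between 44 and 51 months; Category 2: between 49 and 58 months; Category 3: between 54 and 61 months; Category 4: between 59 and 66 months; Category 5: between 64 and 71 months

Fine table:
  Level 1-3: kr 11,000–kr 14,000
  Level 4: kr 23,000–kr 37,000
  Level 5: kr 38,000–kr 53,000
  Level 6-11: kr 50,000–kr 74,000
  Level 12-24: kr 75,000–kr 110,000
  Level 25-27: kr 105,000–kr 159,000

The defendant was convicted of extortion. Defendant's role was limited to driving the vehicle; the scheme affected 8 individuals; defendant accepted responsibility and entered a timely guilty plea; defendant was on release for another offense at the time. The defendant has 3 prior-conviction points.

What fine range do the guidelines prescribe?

kr 75,000–kr 110,000

Base offense level for extortion: 10.
§1 applies: 10 − 2 = 8.
§3 applies: 8 + 3 = 11.
§4 applies: 11 − 3 = 8.
§5 applies (level before this adjustment is 8 ≥ 7, so +5): 8 + 5 = 13.
Final offense level: 13.
Level 13 falls in the 12-24 band.
Fine table: Level 12-24 → kr 75,000–kr 110,000.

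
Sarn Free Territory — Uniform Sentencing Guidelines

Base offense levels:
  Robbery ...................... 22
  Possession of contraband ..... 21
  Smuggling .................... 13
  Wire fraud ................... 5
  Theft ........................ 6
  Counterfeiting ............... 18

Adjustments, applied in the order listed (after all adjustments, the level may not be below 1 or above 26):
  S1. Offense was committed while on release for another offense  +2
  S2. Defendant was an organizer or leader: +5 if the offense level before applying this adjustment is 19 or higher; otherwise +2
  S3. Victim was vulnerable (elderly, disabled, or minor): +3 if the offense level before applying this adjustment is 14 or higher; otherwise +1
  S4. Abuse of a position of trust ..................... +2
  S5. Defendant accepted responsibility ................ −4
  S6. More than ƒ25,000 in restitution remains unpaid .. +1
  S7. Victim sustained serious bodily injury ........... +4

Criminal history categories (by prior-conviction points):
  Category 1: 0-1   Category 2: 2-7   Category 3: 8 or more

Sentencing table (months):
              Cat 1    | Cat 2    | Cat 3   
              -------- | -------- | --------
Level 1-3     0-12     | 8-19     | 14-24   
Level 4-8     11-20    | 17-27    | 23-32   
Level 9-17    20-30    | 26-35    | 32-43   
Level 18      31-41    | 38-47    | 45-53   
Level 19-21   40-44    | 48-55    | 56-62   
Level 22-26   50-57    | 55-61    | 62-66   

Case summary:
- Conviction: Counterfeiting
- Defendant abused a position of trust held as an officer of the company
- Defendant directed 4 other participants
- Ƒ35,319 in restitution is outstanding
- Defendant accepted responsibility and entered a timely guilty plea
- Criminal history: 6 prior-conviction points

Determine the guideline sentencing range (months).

Base offense level for counterfeiting: 18.
S2 applies (level before this adjustment is 18 < 19, so +2): 18 + 2 = 20.
S3 does not apply.
S4 applies: 20 + 2 = 22.
S5 applies: 22 − 4 = 18.
S6 applies: 18 + 1 = 19.
S7 does not apply.
Final offense level: 19.
Criminal history: 6 prior points → Category 2 (2-7).
Level 19 falls in the 19-21 band.
Grid: Level 19-21 × Category 2 = 48-55 months.

48-55 months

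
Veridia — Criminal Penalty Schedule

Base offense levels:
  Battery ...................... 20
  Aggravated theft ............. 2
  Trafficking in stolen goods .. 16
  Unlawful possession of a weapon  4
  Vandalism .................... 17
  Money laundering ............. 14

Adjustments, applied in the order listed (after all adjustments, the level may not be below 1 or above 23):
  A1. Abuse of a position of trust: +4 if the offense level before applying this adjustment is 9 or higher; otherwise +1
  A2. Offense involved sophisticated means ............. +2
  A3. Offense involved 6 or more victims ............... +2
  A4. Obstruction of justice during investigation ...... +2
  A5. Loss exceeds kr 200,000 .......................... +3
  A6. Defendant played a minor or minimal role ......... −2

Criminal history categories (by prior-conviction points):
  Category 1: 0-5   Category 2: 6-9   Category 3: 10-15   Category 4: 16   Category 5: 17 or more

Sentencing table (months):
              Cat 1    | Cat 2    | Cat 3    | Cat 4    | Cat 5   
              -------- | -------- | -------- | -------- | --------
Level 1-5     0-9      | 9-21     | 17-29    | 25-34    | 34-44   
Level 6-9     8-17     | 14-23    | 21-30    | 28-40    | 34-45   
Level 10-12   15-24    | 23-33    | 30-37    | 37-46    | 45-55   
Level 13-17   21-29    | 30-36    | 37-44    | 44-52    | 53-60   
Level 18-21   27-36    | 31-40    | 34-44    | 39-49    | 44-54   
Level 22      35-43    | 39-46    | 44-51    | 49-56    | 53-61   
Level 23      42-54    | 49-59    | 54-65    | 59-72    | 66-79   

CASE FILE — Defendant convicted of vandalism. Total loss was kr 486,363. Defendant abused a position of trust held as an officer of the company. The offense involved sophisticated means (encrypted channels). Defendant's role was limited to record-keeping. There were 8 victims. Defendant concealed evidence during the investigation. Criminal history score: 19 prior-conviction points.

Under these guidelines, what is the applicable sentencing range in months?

Base offense level for vandalism: 17.
A1 applies (level before this adjustment is 17 ≥ 9, so +4): 17 + 4 = 21.
A2 applies: 21 + 2 = 23.
A3 applies: 23 + 2 = 25.
A4 applies: 25 + 2 = 27.
A5 applies: 27 + 3 = 30.
A6 applies: 30 − 2 = 28.
Level 28 exceeds the maximum of 23; capped at 23.
Final offense level: 23.
Criminal history: 19 prior points → Category 5 (17+).
Level 23 falls in the 23 band.
Grid: Level 23 × Category 5 = 66-79 months.

66-79 months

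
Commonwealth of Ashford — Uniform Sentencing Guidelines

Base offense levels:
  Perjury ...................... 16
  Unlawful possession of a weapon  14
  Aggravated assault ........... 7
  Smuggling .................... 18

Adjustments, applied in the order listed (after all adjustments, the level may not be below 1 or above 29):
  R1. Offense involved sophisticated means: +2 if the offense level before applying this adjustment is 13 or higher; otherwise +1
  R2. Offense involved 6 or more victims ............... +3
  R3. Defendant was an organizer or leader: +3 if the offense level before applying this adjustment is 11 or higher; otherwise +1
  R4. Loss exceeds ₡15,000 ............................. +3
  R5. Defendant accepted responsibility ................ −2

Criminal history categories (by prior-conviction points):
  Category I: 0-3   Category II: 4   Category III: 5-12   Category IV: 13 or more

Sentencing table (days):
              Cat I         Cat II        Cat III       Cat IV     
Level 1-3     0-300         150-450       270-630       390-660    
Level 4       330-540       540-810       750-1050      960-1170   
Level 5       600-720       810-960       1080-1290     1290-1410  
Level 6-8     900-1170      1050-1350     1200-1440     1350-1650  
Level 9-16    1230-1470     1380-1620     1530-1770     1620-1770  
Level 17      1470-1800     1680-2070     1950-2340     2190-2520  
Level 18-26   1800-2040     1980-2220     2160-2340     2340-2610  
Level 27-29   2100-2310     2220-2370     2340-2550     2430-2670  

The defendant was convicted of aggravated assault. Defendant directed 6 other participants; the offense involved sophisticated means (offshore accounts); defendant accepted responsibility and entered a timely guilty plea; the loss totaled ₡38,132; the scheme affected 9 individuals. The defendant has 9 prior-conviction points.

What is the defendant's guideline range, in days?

Base offense level for aggravated assault: 7.
R1 applies (level before this adjustment is 7 < 13, so +1): 7 + 1 = 8.
R2 applies: 8 + 3 = 11.
R3 applies (level before this adjustment is 11 ≥ 11, so +3): 11 + 3 = 14.
R4 applies: 14 + 3 = 17.
R5 applies: 17 − 2 = 15.
Final offense level: 15.
Criminal history: 9 prior points → Category III (5-12).
Level 15 falls in the 9-16 band.
Grid: Level 9-16 × Category III = 1530-1770 days.

1530-1770 days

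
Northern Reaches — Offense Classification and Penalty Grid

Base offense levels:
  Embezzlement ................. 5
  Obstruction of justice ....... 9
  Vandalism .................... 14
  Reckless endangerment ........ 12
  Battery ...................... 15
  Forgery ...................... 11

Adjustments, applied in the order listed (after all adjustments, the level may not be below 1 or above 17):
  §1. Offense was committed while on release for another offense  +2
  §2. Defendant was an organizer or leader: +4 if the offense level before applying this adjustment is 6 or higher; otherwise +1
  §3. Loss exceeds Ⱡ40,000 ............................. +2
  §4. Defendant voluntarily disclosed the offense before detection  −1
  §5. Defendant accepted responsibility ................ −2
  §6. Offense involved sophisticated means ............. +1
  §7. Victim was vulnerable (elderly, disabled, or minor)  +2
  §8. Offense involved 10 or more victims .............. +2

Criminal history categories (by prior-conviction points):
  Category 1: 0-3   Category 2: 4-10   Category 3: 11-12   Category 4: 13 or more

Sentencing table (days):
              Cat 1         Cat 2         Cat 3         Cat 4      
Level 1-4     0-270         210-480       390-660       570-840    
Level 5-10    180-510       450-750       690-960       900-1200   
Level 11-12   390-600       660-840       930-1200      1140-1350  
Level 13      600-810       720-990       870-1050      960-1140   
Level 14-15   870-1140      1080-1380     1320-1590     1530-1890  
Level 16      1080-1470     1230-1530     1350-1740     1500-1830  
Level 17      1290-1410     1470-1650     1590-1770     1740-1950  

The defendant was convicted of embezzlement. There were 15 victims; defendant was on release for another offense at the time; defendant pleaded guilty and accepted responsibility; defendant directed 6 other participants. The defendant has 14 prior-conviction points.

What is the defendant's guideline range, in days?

Base offense level for embezzlement: 5.
§1 applies: 5 + 2 = 7.
§2 applies (level before this adjustment is 7 ≥ 6, so +4): 7 + 4 = 11.
§3 does not apply.
§4 does not apply.
§5 applies: 11 − 2 = 9.
§6 does not apply.
§7 does not apply.
§8 applies: 9 + 2 = 11.
Final offense level: 11.
Criminal history: 14 prior points → Category 4 (13+).
Level 11 falls in the 11-12 band.
Grid: Level 11-12 × Category 4 = 1140-1350 days.

1140-1350 days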